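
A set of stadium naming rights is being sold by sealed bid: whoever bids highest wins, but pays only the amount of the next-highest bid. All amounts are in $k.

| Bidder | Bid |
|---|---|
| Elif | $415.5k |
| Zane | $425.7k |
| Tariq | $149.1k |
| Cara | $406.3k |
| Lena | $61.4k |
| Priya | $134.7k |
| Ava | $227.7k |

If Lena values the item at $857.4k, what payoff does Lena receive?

$0k

Highest bid: Zane at $425.7k, so Zane wins.
Second-highest bid: Elif at $415.5k — that is the price the winner pays.
Lena did not win, so Lena pays nothing and receives nothing: payoff $0k.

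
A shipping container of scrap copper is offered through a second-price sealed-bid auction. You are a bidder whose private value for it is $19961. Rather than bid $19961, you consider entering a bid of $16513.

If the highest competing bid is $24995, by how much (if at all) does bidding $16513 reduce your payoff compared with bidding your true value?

$0

Bidding your value $19961: you lose (since $19961 < $24995). Payoff $0.
Bidding $16513: you lose. Payoff $0.
Difference = $0 − $0 = $0; both bids lead to the same outcome because the competing bid is above both your value and your alternative bid.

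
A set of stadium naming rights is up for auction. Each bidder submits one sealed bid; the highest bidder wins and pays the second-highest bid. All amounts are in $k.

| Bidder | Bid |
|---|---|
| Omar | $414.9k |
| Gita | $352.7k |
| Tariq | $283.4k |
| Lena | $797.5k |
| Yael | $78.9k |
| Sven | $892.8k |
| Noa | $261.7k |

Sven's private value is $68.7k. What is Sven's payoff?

Highest bid: Sven at $892.8k, so Sven wins.
Second-highest bid: Lena at $797.5k — that is the price the winner pays.
Sven's payoff = value − price = $68.7k − $797.5k = −$728.8k.

−$728.8k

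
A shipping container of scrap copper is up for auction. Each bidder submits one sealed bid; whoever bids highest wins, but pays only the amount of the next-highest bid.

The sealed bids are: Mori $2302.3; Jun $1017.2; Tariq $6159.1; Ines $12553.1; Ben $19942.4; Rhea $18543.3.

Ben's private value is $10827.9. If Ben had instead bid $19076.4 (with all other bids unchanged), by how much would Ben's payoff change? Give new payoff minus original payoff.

The highest bid among the other bidders is $18543.3; Ben's bid doesn't change that.
Original bid $19942.4: Ben is highest, pays the top rival bid $18543.3; payoff $10827.9 − $18543.3 = −$7715.4.
Alternative bid $19076.4: Ben is highest, pays the top rival bid $18543.3; payoff $10827.9 − $18543.3 = −$7715.4.
Change in payoff = −$7715.4 − (−$7715.4) = $0.

$0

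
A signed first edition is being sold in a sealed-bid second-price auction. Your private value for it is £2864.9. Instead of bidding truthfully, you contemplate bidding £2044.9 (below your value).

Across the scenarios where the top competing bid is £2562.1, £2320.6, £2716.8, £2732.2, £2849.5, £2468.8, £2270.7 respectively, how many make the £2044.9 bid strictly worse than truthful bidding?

7

The deviation hurts exactly when the highest competing bid lies strictly between £2044.9 and £2864.9 — underbidding then forfeits a profitable win.
£2562.1: inside the interval → strictly worse (loss £302.8).
£2320.6: inside the interval → strictly worse (loss £544.3).
£2716.8: inside the interval → strictly worse (loss £148.1).
£2732.2: inside the interval → strictly worse (loss £132.7).
£2849.5: inside the interval → strictly worse (loss £15.4).
£2468.8: inside the interval → strictly worse (loss £396.1).
£2270.7: inside the interval → strictly worse (loss £594.2).
Count: 7.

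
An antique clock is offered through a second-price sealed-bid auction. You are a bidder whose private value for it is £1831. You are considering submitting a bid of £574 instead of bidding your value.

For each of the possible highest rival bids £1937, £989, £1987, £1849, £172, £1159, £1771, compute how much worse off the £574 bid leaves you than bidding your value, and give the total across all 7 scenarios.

The deviation costs you only when the competing bid falls strictly between £574 and £1831; elsewhere both bids give the same outcome.
£1937: outcomes coincide → loss £0.
£989: truthful payoff £842, deviation payoff £0 → loss £842.
£1987: outcomes coincide → loss £0.
£1849: outcomes coincide → loss £0.
£172: outcomes coincide → loss £0.
£1159: truthful payoff £672, deviation payoff £0 → loss £672.
£1771: truthful payoff £60, deviation payoff £0 → loss £60.
Total loss = £842 + £672 + £60 = £1574.

£1574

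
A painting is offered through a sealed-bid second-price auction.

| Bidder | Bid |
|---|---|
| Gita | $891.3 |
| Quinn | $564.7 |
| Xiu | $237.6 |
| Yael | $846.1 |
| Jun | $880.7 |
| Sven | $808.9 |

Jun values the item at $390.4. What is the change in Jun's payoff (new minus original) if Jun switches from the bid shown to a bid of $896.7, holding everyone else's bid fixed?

−$500.9

The highest bid among the other bidders is $891.3; Jun's bid doesn't change that.
Original bid $880.7: Jun is not highest (top rival bid is $891.3); payoff $0.
Alternative bid $896.7: Jun is highest, pays the top rival bid $891.3; payoff $390.4 − $891.3 = −$500.9.
Change in payoff = −$500.9 − ($0) = −$500.9.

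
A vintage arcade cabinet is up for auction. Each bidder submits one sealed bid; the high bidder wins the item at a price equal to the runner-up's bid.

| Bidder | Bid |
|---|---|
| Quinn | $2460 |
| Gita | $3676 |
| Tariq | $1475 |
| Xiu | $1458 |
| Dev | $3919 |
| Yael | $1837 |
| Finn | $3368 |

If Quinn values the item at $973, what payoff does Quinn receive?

$0

Highest bid: Dev at $3919, so Dev wins.
Second-highest bid: Gita at $3676 — that is the price the winner pays.
Quinn did not win, so Quinn pays nothing and receives nothing: payoff $0.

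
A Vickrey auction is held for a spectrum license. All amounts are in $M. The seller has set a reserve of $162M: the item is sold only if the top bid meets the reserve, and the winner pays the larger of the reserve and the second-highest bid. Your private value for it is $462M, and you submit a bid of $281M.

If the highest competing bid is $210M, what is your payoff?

$252M

Your bid $281M is the highest and exceeds the reserve.
Price = max(second-highest bid, reserve) = max($210M, $162M) = $210M.
Payoff = $462M − $210M = $252M.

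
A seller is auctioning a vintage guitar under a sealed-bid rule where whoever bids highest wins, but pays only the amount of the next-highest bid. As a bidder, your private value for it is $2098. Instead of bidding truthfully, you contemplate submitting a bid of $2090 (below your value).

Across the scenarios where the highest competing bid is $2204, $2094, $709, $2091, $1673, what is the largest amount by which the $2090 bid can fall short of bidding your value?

$2204: same outcome either way → loss $0.
$2094: truthful gives $4, deviation gives $0 → loss $4.
$709: same outcome either way → loss $0.
$2091: truthful gives $7, deviation gives $0 → loss $7.
$1673: same outcome either way → loss $0.
Maximum loss: $7.

$7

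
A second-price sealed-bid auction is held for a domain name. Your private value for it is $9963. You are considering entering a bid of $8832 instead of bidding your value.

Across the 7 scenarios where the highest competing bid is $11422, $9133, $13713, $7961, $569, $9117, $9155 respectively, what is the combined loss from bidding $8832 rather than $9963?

The deviation costs you only when the competing bid falls strictly between $8832 and $9963; elsewhere both bids give the same outcome.
$11422: outcomes coincide → loss $0.
$9133: truthful payoff $830, deviation payoff $0 → loss $830.
$13713: outcomes coincide → loss $0.
$7961: outcomes coincide → loss $0.
$569: outcomes coincide → loss $0.
$9117: truthful payoff $846, deviation payoff $0 → loss $846.
$9155: truthful payoff $808, deviation payoff $0 → loss $808.
Total loss = $830 + $846 + $808 = $2484.
In a second-price auction your bid sets only whether you win, not what you pay, so bidding your true value is weakly dominant.

$2484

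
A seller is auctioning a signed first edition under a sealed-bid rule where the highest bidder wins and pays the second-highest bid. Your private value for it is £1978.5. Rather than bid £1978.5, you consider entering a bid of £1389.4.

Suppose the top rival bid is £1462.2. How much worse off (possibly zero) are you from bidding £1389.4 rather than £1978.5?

Bidding your value £1978.5: you win (since £1978.5 > £1462.2) and pay £1462.2. Payoff £516.3.
Bidding £1389.4: you lose. Payoff £0.
The competing bid £1462.2 lies between your shaded bid and your value, so underbidding forfeits an item you could have won at a profitable price.
Loss from deviating = £516.3 − (£0) = £516.3.
Truthful bidding weakly dominates here: raising your bid can only win items priced above your value, and lowering it can only forfeit items priced below.

£516.3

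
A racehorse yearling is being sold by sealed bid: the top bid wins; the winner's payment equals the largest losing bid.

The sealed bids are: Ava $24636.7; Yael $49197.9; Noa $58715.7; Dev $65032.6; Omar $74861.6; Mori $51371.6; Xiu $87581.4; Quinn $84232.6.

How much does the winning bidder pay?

Highest bid: Xiu at $87581.4, so Xiu wins.
Second-highest bid: Quinn at $84232.6 — that is the price the winner pays.

$84232.6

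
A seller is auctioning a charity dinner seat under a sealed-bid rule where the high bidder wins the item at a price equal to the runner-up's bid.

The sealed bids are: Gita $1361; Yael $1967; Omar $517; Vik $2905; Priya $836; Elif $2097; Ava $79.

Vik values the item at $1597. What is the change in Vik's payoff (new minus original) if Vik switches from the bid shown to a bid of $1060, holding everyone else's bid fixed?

The highest bid among the other bidders is $2097; Vik's bid doesn't change that.
Original bid $2905: Vik is highest, pays the top rival bid $2097; payoff $1597 − $2097 = −$500.
Alternative bid $1060: Vik is not highest (top rival bid is $2097); payoff $0.
Change in payoff = $0 − (−$500) = $500.

$500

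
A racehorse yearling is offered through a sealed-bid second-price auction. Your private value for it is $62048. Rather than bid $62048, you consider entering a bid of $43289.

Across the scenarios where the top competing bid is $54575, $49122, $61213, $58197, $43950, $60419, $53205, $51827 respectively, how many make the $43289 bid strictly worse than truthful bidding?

The deviation hurts exactly when the highest competing bid lies strictly between $43289 and $62048 — underbidding then forfeits a profitable win.
$54575: inside the interval → strictly worse (loss $7473).
$49122: inside the interval → strictly worse (loss $12926).
$61213: inside the interval → strictly worse (loss $835).
$58197: inside the interval → strictly worse (loss $3851).
$43950: inside the interval → strictly worse (loss $18098).
$60419: inside the interval → strictly worse (loss $1629).
$53205: inside the interval → strictly worse (loss $8843).
$51827: inside the interval → strictly worse (loss $10221).
Count: 8.

8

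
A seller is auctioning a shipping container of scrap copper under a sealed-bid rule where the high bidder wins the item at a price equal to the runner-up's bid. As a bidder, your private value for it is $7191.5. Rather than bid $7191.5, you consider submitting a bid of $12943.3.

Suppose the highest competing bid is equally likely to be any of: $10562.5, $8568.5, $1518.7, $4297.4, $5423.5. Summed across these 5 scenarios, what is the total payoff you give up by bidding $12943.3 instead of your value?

$4748

The deviation costs you only when the competing bid falls strictly between $7191.5 and $12943.3; elsewhere both bids give the same outcome.
$10562.5: truthful payoff $0, deviation payoff −$3371 → loss $3371.
$8568.5: truthful payoff $0, deviation payoff −$1377 → loss $1377.
$1518.7: outcomes coincide → loss $0.
$4297.4: outcomes coincide → loss $0.
$5423.5: outcomes coincide → loss $0.
Total loss = $3371 + $1377 = $4748.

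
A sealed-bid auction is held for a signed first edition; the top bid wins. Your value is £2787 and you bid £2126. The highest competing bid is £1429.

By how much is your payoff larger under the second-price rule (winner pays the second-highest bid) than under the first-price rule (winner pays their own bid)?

You have the highest bid, so you win under either rule.
Second-price: pay £1429 → payoff £1358.
First-price: pay your own bid £2126 → payoff £661.
Difference = £1358 − (£661) = £697.

£697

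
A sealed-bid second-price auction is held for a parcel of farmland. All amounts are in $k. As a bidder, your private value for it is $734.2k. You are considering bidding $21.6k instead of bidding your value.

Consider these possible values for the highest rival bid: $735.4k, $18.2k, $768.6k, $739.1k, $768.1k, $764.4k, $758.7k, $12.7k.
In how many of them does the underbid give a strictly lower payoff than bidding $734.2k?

The deviation hurts exactly when the highest competing bid lies strictly between $21.6k and $734.2k — underbidding then forfeits a profitable win.
$735.4k: above both → same outcome either way.
$18.2k: below both → same outcome either way.
$768.6k: above both → same outcome either way.
$739.1k: above both → same outcome either way.
$768.1k: above both → same outcome either way.
$764.4k: above both → same outcome either way.
$758.7k: above both → same outcome either way.
$12.7k: below both → same outcome either way.
Count: 0.

0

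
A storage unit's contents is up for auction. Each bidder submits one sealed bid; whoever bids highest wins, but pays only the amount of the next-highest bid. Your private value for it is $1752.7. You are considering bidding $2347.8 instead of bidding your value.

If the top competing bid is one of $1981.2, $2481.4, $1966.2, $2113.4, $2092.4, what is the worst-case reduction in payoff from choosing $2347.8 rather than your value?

$1981.2: truthful gives $0, deviation gives −$228.5 → loss $228.5.
$2481.4: same outcome either way → loss $0.
$1966.2: truthful gives $0, deviation gives −$213.5 → loss $213.5.
$2113.4: truthful gives $0, deviation gives −$360.7 → loss $360.7.
$2092.4: truthful gives $0, deviation gives −$339.7 → loss $339.7.
Maximum loss: $360.7.

$360.7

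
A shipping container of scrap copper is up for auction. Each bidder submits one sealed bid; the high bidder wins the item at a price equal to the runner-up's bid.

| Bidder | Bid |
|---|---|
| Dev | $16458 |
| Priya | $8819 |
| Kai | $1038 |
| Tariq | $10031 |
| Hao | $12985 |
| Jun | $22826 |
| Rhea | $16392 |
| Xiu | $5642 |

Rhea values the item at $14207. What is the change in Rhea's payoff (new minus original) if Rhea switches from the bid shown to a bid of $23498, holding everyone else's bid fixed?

−$8619

The highest bid among the other bidders is $22826; Rhea's bid doesn't change that.
Original bid $16392: Rhea is not highest (top rival bid is $22826); payoff $0.
Alternative bid $23498: Rhea is highest, pays the top rival bid $22826; payoff $14207 − $22826 = −$8619.
Change in payoff = −$8619 − ($0) = −$8619.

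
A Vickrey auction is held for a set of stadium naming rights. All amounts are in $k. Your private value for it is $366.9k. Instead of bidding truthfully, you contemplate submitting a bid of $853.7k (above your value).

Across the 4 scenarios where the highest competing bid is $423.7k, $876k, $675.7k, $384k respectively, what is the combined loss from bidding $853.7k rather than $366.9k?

The deviation costs you only when the competing bid falls strictly between $366.9k and $853.7k; elsewhere both bids give the same outcome.
$423.7k: truthful payoff $0k, deviation payoff −$56.8k → loss $56.8k.
$876k: outcomes coincide → loss $0k.
$675.7k: truthful payoff $0k, deviation payoff −$308.8k → loss $308.8k.
$384k: truthful payoff $0k, deviation payoff −$17.1k → loss $17.1k.
Total loss = $56.8k + $308.8k + $17.1k = $382.7k.

$382.7k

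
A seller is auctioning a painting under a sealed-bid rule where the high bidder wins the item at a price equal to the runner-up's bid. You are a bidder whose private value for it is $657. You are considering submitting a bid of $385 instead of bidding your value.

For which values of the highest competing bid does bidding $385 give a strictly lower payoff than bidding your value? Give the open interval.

($385, $657)

If the competing bid is below $385, both bids win at the same price — no difference.
If it is above $657, both bids lose — no difference.
If it lies strictly between $385 and $657, bidding your value wins at a price below your value (positive payoff) while bidding $385 loses (payoff 0).
So the deviation strictly hurts on the open interval ($385, $657).
Truthful bidding weakly dominates here: raising your bid can only win items priced above your value, and lowering it can only forfeit items priced below.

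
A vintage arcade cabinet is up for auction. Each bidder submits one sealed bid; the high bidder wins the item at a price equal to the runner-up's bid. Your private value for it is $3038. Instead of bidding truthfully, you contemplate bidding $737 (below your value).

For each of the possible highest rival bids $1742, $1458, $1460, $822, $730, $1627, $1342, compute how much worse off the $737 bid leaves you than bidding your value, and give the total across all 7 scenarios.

The deviation costs you only when the competing bid falls strictly between $737 and $3038; elsewhere both bids give the same outcome.
$1742: truthful payoff $1296, deviation payoff $0 → loss $1296.
$1458: truthful payoff $1580, deviation payoff $0 → loss $1580.
$1460: truthful payoff $1578, deviation payoff $0 → loss $1578.
$822: truthful payoff $2216, deviation payoff $0 → loss $2216.
$730: outcomes coincide → loss $0.
$1627: truthful payoff $1411, deviation payoff $0 → loss $1411.
$1342: truthful payoff $1696, deviation payoff $0 → loss $1696.
Total loss = $1296 + $1580 + $1578 + $2216 + $1411 + $1696 = $9777.
Truthful bidding weakly dominates here: raising your bid can only win items priced above your value, and lowering it can only forfeit items priced below.

$9777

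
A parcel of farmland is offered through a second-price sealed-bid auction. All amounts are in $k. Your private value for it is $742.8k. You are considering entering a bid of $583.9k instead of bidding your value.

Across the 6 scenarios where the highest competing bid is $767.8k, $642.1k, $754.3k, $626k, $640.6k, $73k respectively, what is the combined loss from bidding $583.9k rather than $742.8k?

$319.7k

The deviation costs you only when the competing bid falls strictly between $583.9k and $742.8k; elsewhere both bids give the same outcome.
$767.8k: outcomes coincide → loss $0k.
$642.1k: truthful payoff $100.7k, deviation payoff $0k → loss $100.7k.
$754.3k: outcomes coincide → loss $0k.
$626k: truthful payoff $116.8k, deviation payoff $0k → loss $116.8k.
$640.6k: truthful payoff $102.2k, deviation payoff $0k → loss $102.2k.
$73k: outcomes coincide → loss $0k.
Total loss = $100.7k + $116.8k + $102.2k = $319.7k.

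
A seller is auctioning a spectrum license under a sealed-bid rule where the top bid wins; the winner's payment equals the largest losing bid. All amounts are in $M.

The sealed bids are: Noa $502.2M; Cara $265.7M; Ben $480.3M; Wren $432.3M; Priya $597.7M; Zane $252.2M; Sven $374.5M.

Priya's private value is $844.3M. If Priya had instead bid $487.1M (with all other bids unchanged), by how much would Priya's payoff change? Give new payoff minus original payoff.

−$342.1M

The highest bid among the other bidders is $502.2M; Priya's bid doesn't change that.
Original bid $597.7M: Priya is highest, pays the top rival bid $502.2M; payoff $844.3M − $502.2M = $342.1M.
Alternative bid $487.1M: Priya is not highest (top rival bid is $502.2M); payoff $0M.
Change in payoff = $0M − ($342.1M) = −$342.1M.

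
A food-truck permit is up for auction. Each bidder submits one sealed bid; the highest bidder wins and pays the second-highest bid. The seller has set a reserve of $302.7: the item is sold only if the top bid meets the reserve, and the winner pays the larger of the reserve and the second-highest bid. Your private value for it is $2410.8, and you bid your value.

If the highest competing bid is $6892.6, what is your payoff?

$0

Your bid $2410.8 is below the highest competing bid $6892.6, so you lose. Payoff $0.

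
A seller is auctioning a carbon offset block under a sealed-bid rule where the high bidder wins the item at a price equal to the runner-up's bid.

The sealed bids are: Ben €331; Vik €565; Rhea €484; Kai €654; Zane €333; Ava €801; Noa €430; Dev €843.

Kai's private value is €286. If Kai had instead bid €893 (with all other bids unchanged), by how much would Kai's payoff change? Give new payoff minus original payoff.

The highest bid among the other bidders is €843; Kai's bid doesn't change that.
Original bid €654: Kai is not highest (top rival bid is €843); payoff €0.
Alternative bid €893: Kai is highest, pays the top rival bid €843; payoff €286 − €843 = −€557.
Change in payoff = −€557 − (€0) = −€557.

−€557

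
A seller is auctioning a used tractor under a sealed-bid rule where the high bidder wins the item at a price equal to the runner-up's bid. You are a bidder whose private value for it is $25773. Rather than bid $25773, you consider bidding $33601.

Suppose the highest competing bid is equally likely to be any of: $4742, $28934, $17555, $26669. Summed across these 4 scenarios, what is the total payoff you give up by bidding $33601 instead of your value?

The deviation costs you only when the competing bid falls strictly between $25773 and $33601; elsewhere both bids give the same outcome.
$4742: outcomes coincide → loss $0.
$28934: truthful payoff $0, deviation payoff −$3161 → loss $3161.
$17555: outcomes coincide → loss $0.
$26669: truthful payoff $0, deviation payoff −$896 → loss $896.
Total loss = $3161 + $896 = $4057.

$4057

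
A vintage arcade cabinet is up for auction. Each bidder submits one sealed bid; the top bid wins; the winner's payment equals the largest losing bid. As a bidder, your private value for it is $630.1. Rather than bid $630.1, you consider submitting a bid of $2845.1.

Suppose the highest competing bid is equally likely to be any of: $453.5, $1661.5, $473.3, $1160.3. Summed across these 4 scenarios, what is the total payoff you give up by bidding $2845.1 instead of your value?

The deviation costs you only when the competing bid falls strictly between $630.1 and $2845.1; elsewhere both bids give the same outcome.
$453.5: outcomes coincide → loss $0.
$1661.5: truthful payoff $0, deviation payoff −$1031.4 → loss $1031.4.
$473.3: outcomes coincide → loss $0.
$1160.3: truthful payoff $0, deviation payoff −$530.2 → loss $530.2.
Total loss = $1031.4 + $530.2 = $1561.6.

$1561.6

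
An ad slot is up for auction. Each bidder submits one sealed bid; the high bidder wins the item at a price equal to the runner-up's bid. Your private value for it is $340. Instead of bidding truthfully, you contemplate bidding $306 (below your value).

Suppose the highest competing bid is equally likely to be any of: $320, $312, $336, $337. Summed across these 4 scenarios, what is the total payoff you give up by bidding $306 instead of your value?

$55

The deviation costs you only when the competing bid falls strictly between $306 and $340; elsewhere both bids give the same outcome.
$320: truthful payoff $20, deviation payoff $0 → loss $20.
$312: truthful payoff $28, deviation payoff $0 → loss $28.
$336: truthful payoff $4, deviation payoff $0 → loss $4.
$337: truthful payoff $3, deviation payoff $0 → loss $3.
Total loss = $20 + $28 + $4 + $3 = $55.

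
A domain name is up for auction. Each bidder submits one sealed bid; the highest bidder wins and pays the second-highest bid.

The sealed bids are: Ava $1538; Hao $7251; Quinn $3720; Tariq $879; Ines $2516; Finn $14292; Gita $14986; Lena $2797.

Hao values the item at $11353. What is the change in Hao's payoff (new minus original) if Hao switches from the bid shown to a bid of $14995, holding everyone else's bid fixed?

The highest bid among the other bidders is $14986; Hao's bid doesn't change that.
Original bid $7251: Hao is not highest (top rival bid is $14986); payoff $0.
Alternative bid $14995: Hao is highest, pays the top rival bid $14986; payoff $11353 − $14986 = −$3633.
Change in payoff = −$3633 − ($0) = −$3633.

−$3633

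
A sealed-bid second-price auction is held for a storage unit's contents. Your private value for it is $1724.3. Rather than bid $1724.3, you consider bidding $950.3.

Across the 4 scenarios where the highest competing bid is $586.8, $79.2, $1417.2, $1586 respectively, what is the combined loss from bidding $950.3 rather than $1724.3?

The deviation costs you only when the competing bid falls strictly between $950.3 and $1724.3; elsewhere both bids give the same outcome.
$586.8: outcomes coincide → loss $0.
$79.2: outcomes coincide → loss $0.
$1417.2: truthful payoff $307.1, deviation payoff $0 → loss $307.1.
$1586: truthful payoff $138.3, deviation payoff $0 → loss $138.3.
Total loss = $307.1 + $138.3 = $445.4.

$445.4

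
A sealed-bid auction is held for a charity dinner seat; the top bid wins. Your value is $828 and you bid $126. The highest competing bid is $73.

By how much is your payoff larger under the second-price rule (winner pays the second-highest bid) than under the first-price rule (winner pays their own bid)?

You have the highest bid, so you win under either rule.
Second-price: pay $73 → payoff $755.
First-price: pay your own bid $126 → payoff $702.
Difference = $755 − ($702) = $53.

$53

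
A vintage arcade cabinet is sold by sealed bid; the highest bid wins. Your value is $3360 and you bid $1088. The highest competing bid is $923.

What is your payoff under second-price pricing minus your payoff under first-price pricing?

$165

You have the highest bid, so you win under either rule.
Second-price: pay $923 → payoff $2437.
First-price: pay your own bid $1088 → payoff $2272.
Difference = $2437 − ($2272) = $165.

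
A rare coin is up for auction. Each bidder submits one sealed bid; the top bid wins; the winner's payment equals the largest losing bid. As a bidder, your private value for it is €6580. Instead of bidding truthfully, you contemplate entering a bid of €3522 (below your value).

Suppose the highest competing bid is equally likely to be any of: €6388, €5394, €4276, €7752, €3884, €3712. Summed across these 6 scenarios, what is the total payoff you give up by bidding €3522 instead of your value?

€9246

The deviation costs you only when the competing bid falls strictly between €3522 and €6580; elsewhere both bids give the same outcome.
€6388: truthful payoff €192, deviation payoff €0 → loss €192.
€5394: truthful payoff €1186, deviation payoff €0 → loss €1186.
€4276: truthful payoff €2304, deviation payoff €0 → loss €2304.
€7752: outcomes coincide → loss €0.
€3884: truthful payoff €2696, deviation payoff €0 → loss €2696.
€3712: truthful payoff €2868, deviation payoff €0 → loss €2868.
Total loss = €192 + €1186 + €2304 + €2696 + €2868 = €9246.
Truthful bidding weakly dominates here: raising your bid can only win items priced above your value, and lowering it can only forfeit items priced below.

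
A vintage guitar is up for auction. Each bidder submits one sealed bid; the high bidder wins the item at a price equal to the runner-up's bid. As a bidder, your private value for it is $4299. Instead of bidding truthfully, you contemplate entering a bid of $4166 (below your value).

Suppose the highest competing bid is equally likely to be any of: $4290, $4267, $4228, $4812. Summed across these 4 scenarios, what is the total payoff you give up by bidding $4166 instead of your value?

The deviation costs you only when the competing bid falls strictly between $4166 and $4299; elsewhere both bids give the same outcome.
$4290: truthful payoff $9, deviation payoff $0 → loss $9.
$4267: truthful payoff $32, deviation payoff $0 → loss $32.
$4228: truthful payoff $71, deviation payoff $0 → loss $71.
$4812: outcomes coincide → loss $0.
Total loss = $9 + $32 + $71 = $112.
In a second-price auction your bid sets only whether you win, not what you pay, so bidding your true value is weakly dominant.

$112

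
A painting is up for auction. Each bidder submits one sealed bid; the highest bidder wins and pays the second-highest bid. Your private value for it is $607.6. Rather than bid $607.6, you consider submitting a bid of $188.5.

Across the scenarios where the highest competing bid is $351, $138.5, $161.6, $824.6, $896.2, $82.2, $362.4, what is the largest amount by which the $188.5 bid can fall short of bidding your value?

$256.6

$351: truthful gives $256.6, deviation gives $0 → loss $256.6.
$138.5: same outcome either way → loss $0.
$161.6: same outcome either way → loss $0.
$824.6: same outcome either way → loss $0.
$896.2: same outcome either way → loss $0.
$82.2: same outcome either way → loss $0.
$362.4: truthful gives $245.2, deviation gives $0 → loss $245.2.
Maximum loss: $256.6.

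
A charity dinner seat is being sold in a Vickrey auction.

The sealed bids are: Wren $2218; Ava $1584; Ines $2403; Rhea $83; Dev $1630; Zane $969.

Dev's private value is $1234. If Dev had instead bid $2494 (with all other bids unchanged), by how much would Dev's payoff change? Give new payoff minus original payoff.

The highest bid among the other bidders is $2403; Dev's bid doesn't change that.
Original bid $1630: Dev is not highest (top rival bid is $2403); payoff $0.
Alternative bid $2494: Dev is highest, pays the top rival bid $2403; payoff $1234 − $2403 = −$1169.
Change in payoff = −$1169 − ($0) = −$1169.

−$1169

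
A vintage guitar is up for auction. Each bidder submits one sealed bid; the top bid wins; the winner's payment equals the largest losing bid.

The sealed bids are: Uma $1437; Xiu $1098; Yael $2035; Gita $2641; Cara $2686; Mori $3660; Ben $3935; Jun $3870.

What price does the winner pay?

$3870

Highest bid: Ben at $3935, so Ben wins.
Second-highest bid: Jun at $3870 — that is the price the winner pays.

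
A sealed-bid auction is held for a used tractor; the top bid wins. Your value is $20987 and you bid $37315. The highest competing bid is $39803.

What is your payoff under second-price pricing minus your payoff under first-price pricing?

$0

Your bid $37315 is below $39803, so you lose under either rule.
Payoff is $0 in both cases; difference = $0.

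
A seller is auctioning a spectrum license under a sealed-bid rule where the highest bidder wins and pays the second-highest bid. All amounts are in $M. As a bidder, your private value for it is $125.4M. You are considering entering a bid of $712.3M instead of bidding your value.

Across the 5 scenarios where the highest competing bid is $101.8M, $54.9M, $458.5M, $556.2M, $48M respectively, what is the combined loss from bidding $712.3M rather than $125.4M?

The deviation costs you only when the competing bid falls strictly between $125.4M and $712.3M; elsewhere both bids give the same outcome.
$101.8M: outcomes coincide → loss $0M.
$54.9M: outcomes coincide → loss $0M.
$458.5M: truthful payoff $0M, deviation payoff −$333.1M → loss $333.1M.
$556.2M: truthful payoff $0M, deviation payoff −$430.8M → loss $430.8M.
$48M: outcomes coincide → loss $0M.
Total loss = $333.1M + $430.8M = $763.9M.

$763.9M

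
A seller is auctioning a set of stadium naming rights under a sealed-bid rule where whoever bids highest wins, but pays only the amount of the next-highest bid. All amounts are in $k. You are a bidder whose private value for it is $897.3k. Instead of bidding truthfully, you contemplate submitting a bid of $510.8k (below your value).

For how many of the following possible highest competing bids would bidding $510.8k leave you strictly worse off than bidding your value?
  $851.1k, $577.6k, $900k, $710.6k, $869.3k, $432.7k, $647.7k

The deviation hurts exactly when the highest competing bid lies strictly between $510.8k and $897.3k — underbidding then forfeits a profitable win.
$851.1k: inside the interval → strictly worse (loss $46.2k).
$577.6k: inside the interval → strictly worse (loss $319.7k).
$900k: above both → same outcome either way.
$710.6k: inside the interval → strictly worse (loss $186.7k).
$869.3k: inside the interval → strictly worse (loss $28k).
$432.7k: below both → same outcome either way.
$647.7k: inside the interval → strictly worse (loss $249.6k).
Count: 5.

5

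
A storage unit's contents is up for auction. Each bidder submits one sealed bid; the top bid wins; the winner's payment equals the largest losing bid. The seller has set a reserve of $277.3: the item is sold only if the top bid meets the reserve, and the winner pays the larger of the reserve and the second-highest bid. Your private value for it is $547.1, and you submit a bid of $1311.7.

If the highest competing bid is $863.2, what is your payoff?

Your bid $1311.7 is the highest and exceeds the reserve.
Price = max(second-highest bid, reserve) = max($863.2, $277.3) = $863.2.
Payoff = $547.1 − $863.2 = −$316.1.

−$316.1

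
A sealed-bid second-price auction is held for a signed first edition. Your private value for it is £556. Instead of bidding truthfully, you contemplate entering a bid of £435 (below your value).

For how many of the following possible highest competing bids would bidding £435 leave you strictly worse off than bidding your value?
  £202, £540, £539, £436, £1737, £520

The deviation hurts exactly when the highest competing bid lies strictly between £435 and £556 — underbidding then forfeits a profitable win.
£202: below both → same outcome either way.
£540: inside the interval → strictly worse (loss £16).
£539: inside the interval → strictly worse (loss £17).
£436: inside the interval → strictly worse (loss £120).
£1737: above both → same outcome either way.
£520: inside the interval → strictly worse (loss £36).
Count: 4.

4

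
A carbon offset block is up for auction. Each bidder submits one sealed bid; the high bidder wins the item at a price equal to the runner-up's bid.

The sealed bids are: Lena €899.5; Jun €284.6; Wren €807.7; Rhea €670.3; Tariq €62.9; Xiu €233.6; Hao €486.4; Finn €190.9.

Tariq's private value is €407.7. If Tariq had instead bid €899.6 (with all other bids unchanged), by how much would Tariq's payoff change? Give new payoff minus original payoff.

The highest bid among the other bidders is €899.5; Tariq's bid doesn't change that.
Original bid €62.9: Tariq is not highest (top rival bid is €899.5); payoff €0.
Alternative bid €899.6: Tariq is highest, pays the top rival bid €899.5; payoff €407.7 − €899.5 = −€491.8.
Change in payoff = −€491.8 − (€0) = −€491.8.

−€491.8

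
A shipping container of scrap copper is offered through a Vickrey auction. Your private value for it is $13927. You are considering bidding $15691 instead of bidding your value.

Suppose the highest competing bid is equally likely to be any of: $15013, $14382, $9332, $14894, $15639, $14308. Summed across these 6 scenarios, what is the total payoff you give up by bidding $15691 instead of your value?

$4601

The deviation costs you only when the competing bid falls strictly between $13927 and $15691; elsewhere both bids give the same outcome.
$15013: truthful payoff $0, deviation payoff −$1086 → loss $1086.
$14382: truthful payoff $0, deviation payoff −$455 → loss $455.
$9332: outcomes coincide → loss $0.
$14894: truthful payoff $0, deviation payoff −$967 → loss $967.
$15639: truthful payoff $0, deviation payoff −$1712 → loss $1712.
$14308: truthful payoff $0, deviation payoff −$381 → loss $381.
Total loss = $1086 + $455 + $967 + $1712 + $381 = $4601.
Because the price is fixed by the runner-up's bid, deviating from your value can only change a good outcome into a bad one — never the reverse.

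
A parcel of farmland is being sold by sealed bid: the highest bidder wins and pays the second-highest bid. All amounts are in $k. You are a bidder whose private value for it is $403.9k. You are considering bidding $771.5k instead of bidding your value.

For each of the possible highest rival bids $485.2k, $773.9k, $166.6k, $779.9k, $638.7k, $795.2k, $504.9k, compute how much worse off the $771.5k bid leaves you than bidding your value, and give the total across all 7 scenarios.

The deviation costs you only when the competing bid falls strictly between $403.9k and $771.5k; elsewhere both bids give the same outcome.
$485.2k: truthful payoff $0k, deviation payoff −$81.3k → loss $81.3k.
$773.9k: outcomes coincide → loss $0k.
$166.6k: outcomes coincide → loss $0k.
$779.9k: outcomes coincide → loss $0k.
$638.7k: truthful payoff $0k, deviation payoff −$234.8k → loss $234.8k.
$795.2k: outcomes coincide → loss $0k.
$504.9k: truthful payoff $0k, deviation payoff −$101k → loss $101k.
Total loss = $81.3k + $234.8k + $101k = $417.1k.

$417.1k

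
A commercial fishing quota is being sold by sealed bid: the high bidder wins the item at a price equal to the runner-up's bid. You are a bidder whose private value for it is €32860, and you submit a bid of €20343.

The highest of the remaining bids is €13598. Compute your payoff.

Your bid €20343 exceeds the highest competing bid €13598, so you win.
In a second-price auction the winner pays the second-highest bid, €13598.
Payoff = value − price = €32860 − €13598 = €19262.

€19262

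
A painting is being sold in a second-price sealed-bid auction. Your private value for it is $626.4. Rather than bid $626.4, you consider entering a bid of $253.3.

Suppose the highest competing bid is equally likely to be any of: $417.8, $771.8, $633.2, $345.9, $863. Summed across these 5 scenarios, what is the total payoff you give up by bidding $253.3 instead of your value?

$489.1

The deviation costs you only when the competing bid falls strictly between $253.3 and $626.4; elsewhere both bids give the same outcome.
$417.8: truthful payoff $208.6, deviation payoff $0 → loss $208.6.
$771.8: outcomes coincide → loss $0.
$633.2: outcomes coincide → loss $0.
$345.9: truthful payoff $280.5, deviation payoff $0 → loss $280.5.
$863: outcomes coincide → loss $0.
Total loss = $208.6 + $280.5 = $489.1.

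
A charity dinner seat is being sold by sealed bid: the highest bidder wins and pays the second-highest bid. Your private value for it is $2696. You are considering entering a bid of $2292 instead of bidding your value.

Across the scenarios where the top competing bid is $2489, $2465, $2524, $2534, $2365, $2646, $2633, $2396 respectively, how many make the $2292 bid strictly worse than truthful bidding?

The deviation hurts exactly when the highest competing bid lies strictly between $2292 and $2696 — underbidding then forfeits a profitable win.
$2489: inside the interval → strictly worse (loss $207).
$2465: inside the interval → strictly worse (loss $231).
$2524: inside the interval → strictly worse (loss $172).
$2534: inside the interval → strictly worse (loss $162).
$2365: inside the interval → strictly worse (loss $331).
$2646: inside the interval → strictly worse (loss $50).
$2633: inside the interval → strictly worse (loss $63).
$2396: inside the interval → strictly worse (loss $300).
Count: 8.

8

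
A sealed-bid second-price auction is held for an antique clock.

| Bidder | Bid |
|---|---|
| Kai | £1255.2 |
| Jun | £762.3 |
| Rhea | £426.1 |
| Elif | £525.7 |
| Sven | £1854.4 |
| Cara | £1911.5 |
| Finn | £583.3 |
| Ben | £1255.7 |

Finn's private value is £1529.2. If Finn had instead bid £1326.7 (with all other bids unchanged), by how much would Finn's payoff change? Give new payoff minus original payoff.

£0

The highest bid among the other bidders is £1911.5; Finn's bid doesn't change that.
Original bid £583.3: Finn is not highest (top rival bid is £1911.5); payoff £0.
Alternative bid £1326.7: Finn is not highest (top rival bid is £1911.5); payoff £0.
Change in payoff = £0 − (£0) = £0.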